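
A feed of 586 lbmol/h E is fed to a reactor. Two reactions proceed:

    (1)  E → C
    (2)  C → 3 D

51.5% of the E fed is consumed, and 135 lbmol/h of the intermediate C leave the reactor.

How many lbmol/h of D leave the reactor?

Conversion of E: E consumed = 1ξ₁ = 0.515 × 586 → ξ₁ = 301.8 lbmol/h.
C balance: n_C = 0 + 1ξ₁ − 1ξ₂ = 135 → ξ₂ = (1·301.8 − 135)/1 = 166.8 lbmol/h.
Outlet amounts (n = n₀ + Σ ν·ξ):
  E: 586 − 1(301.8) = 284.2
  C: 0 + 1(301.8) − 1(166.8) = 135
  D: 0 + 3(166.8) = 500.4

500 lbmol/h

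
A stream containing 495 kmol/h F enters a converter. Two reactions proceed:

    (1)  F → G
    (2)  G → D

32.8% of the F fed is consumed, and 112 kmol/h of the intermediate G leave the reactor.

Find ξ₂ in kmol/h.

ξ₂ = 50.4 kmol/h

Conversion of F: F consumed = 1ξ₁ = 0.328 × 495 → ξ₁ = 162.4 kmol/h.
G balance: n_G = 0 + 1ξ₁ − 1ξ₂ = 112 → ξ₂ = (1·162.4 − 112)/1 = 50.36 kmol/h.
Outlet amounts (n = n₀ + Σ ν·ξ):
  F: 495 − 1(162.4) = 332.6
  G: 0 + 1(162.4) − 1(50.36) = 112
  D: 0 + 1(50.36) = 50.36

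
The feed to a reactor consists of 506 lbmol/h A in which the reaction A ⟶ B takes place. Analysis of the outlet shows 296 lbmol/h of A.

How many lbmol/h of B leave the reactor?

For A: n = n₀ − 1ξ → 296 = 506 − 1ξ, giving ξ = 210 lbmol/h.
Outlet amounts (n = n₀ + ν ξ):
  A: 506 − 1(210) = 296
  B: 0 + 1(210) = 210

210 lbmol/h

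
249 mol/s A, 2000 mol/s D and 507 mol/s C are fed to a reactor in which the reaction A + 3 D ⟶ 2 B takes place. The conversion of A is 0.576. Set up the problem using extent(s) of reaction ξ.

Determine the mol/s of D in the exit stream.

1570 mol/s

A reacted = 0.576 × 249 = 143.4 mol/s; ν_A = −1, so ξ = 143.4/1 = 143.4 mol/s.
Outlet amounts (n = n₀ + ν ξ):
  A: 249 − 1(143.4) = 105.6
  D: 2000 − 3(143.4) = 1570
  B: 0 + 2(143.4) = 286.8
  C: 507 (inert)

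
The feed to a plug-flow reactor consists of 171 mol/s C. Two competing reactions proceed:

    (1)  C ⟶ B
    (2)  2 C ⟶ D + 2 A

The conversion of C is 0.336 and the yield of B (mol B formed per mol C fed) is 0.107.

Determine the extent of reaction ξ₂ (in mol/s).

Yield of B: 1ξ₁ / 171 = 0.107 → ξ₁ = 18.3 mol/s.
Conversion of C: 1ξ₁ + 2ξ₂ = 0.336 × 171 = 57.46 → ξ₂ = 19.58 mol/s.
Outlet amounts (n = n₀ + Σ ν·ξ):
  C: 171 − 1(18.3) − 2(19.58) = 113.5
  B: 0 + 1(18.3) = 18.3
  D: 0 + 1(19.58) = 19.58
  A: 0 + 2(19.58) = 39.16

ξ₂ = 19.6 mol/s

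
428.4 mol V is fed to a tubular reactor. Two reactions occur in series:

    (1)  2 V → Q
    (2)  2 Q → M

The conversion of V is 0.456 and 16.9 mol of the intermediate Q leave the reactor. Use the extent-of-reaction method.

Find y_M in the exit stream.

Conversion of V: V consumed = 2ξ₁ = 0.456 × 428.4 → ξ₁ = 97.68 mol.
Q balance: n_Q = 0 + 1ξ₁ − 2ξ₂ = 16.9 → ξ₂ = (1·97.68 − 16.9)/2 = 40.39 mol.
Outlet amounts (n = n₀ + Σ ν·ξ):
  V: 428.4 − 2(97.68) = 233
  Q: 0 + 1(97.68) − 2(40.39) = 16.9
  M: 0 + 1(40.39) = 40.39
Total out = 290.3 mol; y_M = 40.39 / 290.3 = 0.1391.

0.139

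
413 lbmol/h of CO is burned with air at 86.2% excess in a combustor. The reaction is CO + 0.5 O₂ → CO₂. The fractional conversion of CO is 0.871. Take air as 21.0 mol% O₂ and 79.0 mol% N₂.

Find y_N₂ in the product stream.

Stoichiometric O₂ = 0.5 × 413 = 206.5 lbmol/h; O₂ fed = 206.5 × 1.862 = 384.5 lbmol/h.
N₂ fed = 384.5 × 79/21 = 1446 lbmol/h.
Fuel reacted = 0.871 × 413 → ξ = 359.7 lbmol/h.
Outlet (n = n₀ + ν ξ):
  CO: 413 − 1(359.7) = 53.28
  O₂: 384.5 − 0.5(359.7) = 204.6
  N₂: 1446 (inert)
  CO₂: 0 + 1(359.7) = 359.7
Total out = 2064 lbmol/h; y_N₂ = 1446 / 2064 = 0.7008.

0.701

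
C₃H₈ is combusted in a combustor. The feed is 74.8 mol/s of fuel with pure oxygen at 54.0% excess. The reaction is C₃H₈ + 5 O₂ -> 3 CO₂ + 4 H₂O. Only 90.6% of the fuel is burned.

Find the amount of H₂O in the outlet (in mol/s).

271 mol/s

Stoichiometric O₂ = 5 × 74.8 = 374 mol/s; O₂ fed = 374 × 1.540 = 576 mol/s.
Fuel reacted = 0.906 × 74.8 → ξ = 67.77 mol/s.
Outlet (n = n₀ + ν ξ):
  C₃H₈: 74.8 − 1(67.77) = 7.031
  O₂: 576 − 5(67.77) = 237.1
  CO₂: 0 + 3(67.77) = 203.3
  H₂O: 0 + 4(67.77) = 271.1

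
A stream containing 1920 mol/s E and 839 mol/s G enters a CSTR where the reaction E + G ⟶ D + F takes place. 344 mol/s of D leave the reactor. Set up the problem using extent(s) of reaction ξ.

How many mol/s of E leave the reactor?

1580 mol/s

For D: n = n₀ + 1ξ → 344 = 0 + 1ξ, giving ξ = 344 mol/s.
Outlet amounts (n = n₀ + ν ξ):
  E: 1920 − 1(344) = 1576
  G: 839 − 1(344) = 495
  D: 0 + 1(344) = 344
  F: 0 + 1(344) = 344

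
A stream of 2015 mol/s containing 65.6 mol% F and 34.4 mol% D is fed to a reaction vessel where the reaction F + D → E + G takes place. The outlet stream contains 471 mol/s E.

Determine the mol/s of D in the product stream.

For E: n = n₀ + 1ξ → 471 = 0 + 1ξ, giving ξ = 471 mol/s.
Outlet amounts (n = n₀ + ν ξ):
  F: 1322 − 1(471) = 850.8
  D: 693.2 − 1(471) = 222.2
  E: 0 + 1(471) = 471
  G: 0 + 1(471) = 471

222 mol/s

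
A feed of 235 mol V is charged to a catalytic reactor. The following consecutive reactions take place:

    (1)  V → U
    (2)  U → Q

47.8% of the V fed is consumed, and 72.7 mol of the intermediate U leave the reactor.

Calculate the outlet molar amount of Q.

39.6 mol

Conversion of V: V consumed = 1ξ₁ = 0.478 × 235 → ξ₁ = 112.3 mol.
U balance: n_U = 0 + 1ξ₁ − 1ξ₂ = 72.7 → ξ₂ = (1·112.3 − 72.7)/1 = 39.63 mol.
Outlet amounts (n = n₀ + Σ ν·ξ):
  V: 235 − 1(112.3) = 122.7
  U: 0 + 1(112.3) − 1(39.63) = 72.7
  Q: 0 + 1(39.63) = 39.63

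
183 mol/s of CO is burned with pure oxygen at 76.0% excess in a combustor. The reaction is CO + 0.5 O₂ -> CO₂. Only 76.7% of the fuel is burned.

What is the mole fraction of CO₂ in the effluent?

Stoichiometric O₂ = 0.5 × 183 = 91.5 mol/s; O₂ fed = 91.5 × 1.760 = 161 mol/s.
Fuel reacted = 0.767 × 183 → ξ = 140.4 mol/s.
Outlet (n = n₀ + ν ξ):
  CO: 183 − 1(140.4) = 42.64
  O₂: 161 − 0.5(140.4) = 90.86
  CO₂: 0 + 1(140.4) = 140.4
Total out = 273.9 mol/s; y_CO₂ = 140.4 / 273.9 = 0.5125.

0.513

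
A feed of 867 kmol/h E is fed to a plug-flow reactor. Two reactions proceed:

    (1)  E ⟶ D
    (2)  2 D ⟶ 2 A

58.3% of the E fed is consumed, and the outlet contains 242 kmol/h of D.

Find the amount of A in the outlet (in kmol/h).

263 kmol/h

Conversion of E: E consumed = 1ξ₁ = 0.583 × 867 → ξ₁ = 505.5 kmol/h.
D balance: n_D = 0 + 1ξ₁ − 2ξ₂ = 242 → ξ₂ = (1·505.5 − 242)/2 = 131.7 kmol/h.
Outlet amounts (n = n₀ + Σ ν·ξ):
  E: 867 − 1(505.5) = 361.5
  D: 0 + 1(505.5) − 2(131.7) = 242
  A: 0 + 2(131.7) = 263.5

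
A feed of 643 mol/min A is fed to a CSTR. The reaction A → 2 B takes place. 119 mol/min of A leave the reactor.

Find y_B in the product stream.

For A: n = n₀ − 1ξ → 119 = 643 − 1ξ, giving ξ = 524 mol/min.
Outlet amounts (n = n₀ + ν ξ):
  A: 643 − 1(524) = 119
  B: 0 + 2(524) = 1048
Total out = 1167 mol/min; y_B = 1048 / 1167 = 0.898.

0.898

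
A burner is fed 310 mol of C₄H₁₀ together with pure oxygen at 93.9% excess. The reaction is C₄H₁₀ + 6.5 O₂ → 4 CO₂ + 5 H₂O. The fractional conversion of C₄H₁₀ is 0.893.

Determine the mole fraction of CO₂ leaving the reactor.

0.239

Stoichiometric O₂ = 6.5 × 310 = 2015 mol; O₂ fed = 2015 × 1.939 = 3907 mol.
Fuel reacted = 0.893 × 310 → ξ = 276.8 mol.
Outlet (n = n₀ + ν ξ):
  C₄H₁₀: 310 − 1(276.8) = 33.17
  O₂: 3907 − 6.5(276.8) = 2108
  CO₂: 0 + 4(276.8) = 1107
  H₂O: 0 + 5(276.8) = 1384
Total out = 4632 mol; y_CO₂ = 1107 / 4632 = 0.239.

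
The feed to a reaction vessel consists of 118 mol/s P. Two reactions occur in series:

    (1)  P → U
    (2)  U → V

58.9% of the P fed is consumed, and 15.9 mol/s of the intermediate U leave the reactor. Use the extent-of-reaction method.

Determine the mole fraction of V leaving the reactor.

0.454

Conversion of P: P consumed = 1ξ₁ = 0.589 × 118 → ξ₁ = 69.5 mol/s.
U balance: n_U = 0 + 1ξ₁ − 1ξ₂ = 15.9 → ξ₂ = (1·69.5 − 15.9)/1 = 53.6 mol/s.
Outlet amounts (n = n₀ + Σ ν·ξ):
  P: 118 − 1(69.5) = 48.5
  U: 0 + 1(69.5) − 1(53.6) = 15.9
  V: 0 + 1(53.6) = 53.6
Total out = 118 mol/s; y_V = 53.6 / 118 = 0.4543.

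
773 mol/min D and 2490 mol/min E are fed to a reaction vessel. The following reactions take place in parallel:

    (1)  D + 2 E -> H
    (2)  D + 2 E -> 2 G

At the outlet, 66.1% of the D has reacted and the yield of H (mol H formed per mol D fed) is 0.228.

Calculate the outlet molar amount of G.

Yield of H: 1ξ₁ / 773 = 0.228 → ξ₁ = 176.2 mol/min.
Conversion of D: 1ξ₁ + 1ξ₂ = 0.661 × 773 = 511 → ξ₂ = 334.7 mol/min.
Outlet amounts (n = n₀ + Σ ν·ξ):
  D: 773 − 1(176.2) − 1(334.7) = 262
  E: 2490 − 2(176.2) − 2(334.7) = 1468
  H: 0 + 1(176.2) = 176.2
  G: 0 + 2(334.7) = 669.4

669 mol/min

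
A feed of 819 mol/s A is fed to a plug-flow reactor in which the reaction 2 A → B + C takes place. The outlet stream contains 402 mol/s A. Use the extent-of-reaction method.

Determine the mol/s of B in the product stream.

208 mol/s

For A: n = n₀ − 2ξ → 402 = 819 − 2ξ, giving ξ = 208.5 mol/s.
Outlet amounts (n = n₀ + ν ξ):
  A: 819 − 2(208.5) = 402
  B: 0 + 1(208.5) = 208.5
  C: 0 + 1(208.5) = 208.5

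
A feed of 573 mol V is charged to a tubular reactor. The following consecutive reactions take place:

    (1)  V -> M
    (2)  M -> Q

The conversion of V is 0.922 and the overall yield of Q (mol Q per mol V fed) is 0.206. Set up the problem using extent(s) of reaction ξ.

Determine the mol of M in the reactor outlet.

Conversion of V: V consumed = 1ξ₁ = 0.922 × 573 → ξ₁ = 528.3 mol.
Yield of Q: 1ξ₂ / 573 = 0.206 → ξ₂ = 118 mol.
Outlet amounts (n = n₀ + Σ ν·ξ):
  V: 573 − 1(528.3) = 44.69
  M: 0 + 1(528.3) − 1(118) = 410.3
  Q: 0 + 1(118) = 118

410 mol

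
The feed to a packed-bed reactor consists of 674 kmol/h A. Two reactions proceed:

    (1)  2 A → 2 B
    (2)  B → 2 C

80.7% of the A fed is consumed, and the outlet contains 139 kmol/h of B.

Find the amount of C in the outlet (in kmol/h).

810 kmol/h

Conversion of A: A consumed = 2ξ₁ = 0.807 × 674 → ξ₁ = 272 kmol/h.
B balance: n_B = 0 + 2ξ₁ − 1ξ₂ = 139 → ξ₂ = (2·272 − 139)/1 = 404.9 kmol/h.
Outlet amounts (n = n₀ + Σ ν·ξ):
  A: 674 − 2(272) = 130.1
  B: 0 + 2(272) − 1(404.9) = 139
  C: 0 + 2(404.9) = 809.8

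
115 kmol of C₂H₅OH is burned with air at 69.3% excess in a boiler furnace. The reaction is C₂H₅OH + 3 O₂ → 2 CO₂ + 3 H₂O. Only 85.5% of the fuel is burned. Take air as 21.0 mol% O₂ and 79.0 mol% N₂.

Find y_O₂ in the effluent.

0.0965

Stoichiometric O₂ = 3 × 115 = 345 kmol; O₂ fed = 345 × 1.693 = 584.1 kmol.
N₂ fed = 584.1 × 79/21 = 2197 kmol.
Fuel reacted = 0.855 × 115 → ξ = 98.33 kmol.
Outlet (n = n₀ + ν ξ):
  C₂H₅OH: 115 − 1(98.33) = 16.67
  O₂: 584.1 − 3(98.33) = 289.1
  N₂: 2197 (inert)
  CO₂: 0 + 2(98.33) = 196.7
  H₂O: 0 + 3(98.33) = 295
Total out = 2995 kmol; y_O₂ = 289.1 / 2995 = 0.09654.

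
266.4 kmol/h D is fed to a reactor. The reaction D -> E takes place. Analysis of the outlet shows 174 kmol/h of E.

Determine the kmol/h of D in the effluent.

For E: n = n₀ + 1ξ → 174 = 0 + 1ξ, giving ξ = 174 kmol/h.
Outlet amounts (n = n₀ + ν ξ):
  D: 266.4 − 1(174) = 92.4
  E: 0 + 1(174) = 174

92.4 kmol/h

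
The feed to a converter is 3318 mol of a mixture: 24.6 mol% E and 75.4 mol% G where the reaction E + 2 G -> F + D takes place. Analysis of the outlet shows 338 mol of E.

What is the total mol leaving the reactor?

For E: n = n₀ − 1ξ → 338 = 816.2 − 1ξ, giving ξ = 478.2 mol.
Outlet amounts (n = n₀ + ν ξ):
  E: 816.2 − 1(478.2) = 338
  G: 2502 − 2(478.2) = 1545
  F: 0 + 1(478.2) = 478.2
  D: 0 + 1(478.2) = 478.2
Total out = 338 + 1545 + 478.2 + 478.2 = 2840 mol.

2840 mol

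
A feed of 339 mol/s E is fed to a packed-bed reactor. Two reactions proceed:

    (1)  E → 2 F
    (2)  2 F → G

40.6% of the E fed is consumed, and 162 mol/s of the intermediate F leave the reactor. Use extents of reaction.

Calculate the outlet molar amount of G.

56.6 mol/s

Conversion of E: E consumed = 1ξ₁ = 0.406 × 339 → ξ₁ = 137.6 mol/s.
F balance: n_F = 0 + 2ξ₁ − 2ξ₂ = 162 → ξ₂ = (2·137.6 − 162)/2 = 56.63 mol/s.
Outlet amounts (n = n₀ + Σ ν·ξ):
  E: 339 − 1(137.6) = 201.4
  F: 0 + 2(137.6) − 2(56.63) = 162
  G: 0 + 1(56.63) = 56.63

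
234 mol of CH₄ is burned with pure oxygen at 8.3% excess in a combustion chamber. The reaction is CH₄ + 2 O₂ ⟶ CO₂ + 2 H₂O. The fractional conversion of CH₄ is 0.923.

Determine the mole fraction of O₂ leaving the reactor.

0.101

Stoichiometric O₂ = 2 × 234 = 468 mol; O₂ fed = 468 × 1.083 = 506.8 mol.
Fuel reacted = 0.923 × 234 → ξ = 216 mol.
Outlet (n = n₀ + ν ξ):
  CH₄: 234 − 1(216) = 18.02
  O₂: 506.8 − 2(216) = 74.88
  CO₂: 0 + 1(216) = 216
  H₂O: 0 + 2(216) = 432
Total out = 740.8 mol; y_O₂ = 74.88 / 740.8 = 0.1011.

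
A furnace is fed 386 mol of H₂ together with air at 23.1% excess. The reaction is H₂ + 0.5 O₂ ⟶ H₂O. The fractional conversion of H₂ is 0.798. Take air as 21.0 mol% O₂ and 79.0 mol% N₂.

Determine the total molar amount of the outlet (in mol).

1360 mol

Stoichiometric O₂ = 0.5 × 386 = 193 mol; O₂ fed = 193 × 1.231 = 237.6 mol.
N₂ fed = 237.6 × 79/21 = 893.8 mol.
Fuel reacted = 0.798 × 386 → ξ = 308 mol.
Outlet (n = n₀ + ν ξ):
  H₂: 386 − 1(308) = 77.97
  O₂: 237.6 − 0.5(308) = 83.57
  N₂: 893.8 (inert)
  H₂O: 0 + 1(308) = 308
Total out = 77.97 + 83.57 + 893.8 + 308 = 1363 mol.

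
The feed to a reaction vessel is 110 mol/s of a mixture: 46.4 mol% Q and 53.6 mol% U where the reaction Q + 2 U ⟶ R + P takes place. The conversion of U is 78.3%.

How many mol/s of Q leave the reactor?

U reacted = 0.783 × 58.96 = 46.17 mol/s; ν_U = −2, so ξ = 46.17/2 = 23.08 mol/s.
Outlet amounts (n = n₀ + ν ξ):
  Q: 51.04 − 1(23.08) = 27.96
  U: 58.96 − 2(23.08) = 12.79
  R: 0 + 1(23.08) = 23.08
  P: 0 + 1(23.08) = 23.08

28 mol/s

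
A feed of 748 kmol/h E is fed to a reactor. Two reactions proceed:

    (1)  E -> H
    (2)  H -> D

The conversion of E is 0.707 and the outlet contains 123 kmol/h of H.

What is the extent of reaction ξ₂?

ξ₂ = 406 kmol/h

Conversion of E: E consumed = 1ξ₁ = 0.707 × 748 → ξ₁ = 528.8 kmol/h.
H balance: n_H = 0 + 1ξ₁ − 1ξ₂ = 123 → ξ₂ = (1·528.8 − 123)/1 = 405.8 kmol/h.
Outlet amounts (n = n₀ + Σ ν·ξ):
  E: 748 − 1(528.8) = 219.2
  H: 0 + 1(528.8) − 1(405.8) = 123
  D: 0 + 1(405.8) = 405.8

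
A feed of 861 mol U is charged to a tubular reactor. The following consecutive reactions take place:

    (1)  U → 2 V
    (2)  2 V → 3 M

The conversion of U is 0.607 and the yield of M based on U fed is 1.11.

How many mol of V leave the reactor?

Conversion of U: U consumed = 1ξ₁ = 0.607 × 861 → ξ₁ = 522.6 mol.
Yield of M: 3ξ₂ / 861 = 1.11 → ξ₂ = 318.6 mol.
Outlet amounts (n = n₀ + Σ ν·ξ):
  U: 861 − 1(522.6) = 338.4
  V: 0 + 2(522.6) − 2(318.6) = 408.1
  M: 0 + 3(318.6) = 955.7

408 mol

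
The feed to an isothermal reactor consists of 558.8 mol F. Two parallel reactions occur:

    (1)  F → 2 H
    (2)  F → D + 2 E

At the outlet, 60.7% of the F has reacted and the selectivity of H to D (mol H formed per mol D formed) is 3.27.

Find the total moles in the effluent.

1030 mol

Conversion of F: F consumed = 0.607 × 558.8 = 339.2 mol = 1ξ₁ + 1ξ₂.
Selectivity: 2ξ₁ / (1ξ₂) = 3.27 → ξ₁ = 1.635 ξ₂.
Substitute: (1·1.635 + 1) ξ₂ = 339.2 → ξ₂ = 128.7 mol, ξ₁ = 210.5 mol.
Outlet amounts (n = n₀ + Σ ν·ξ):
  F: 558.8 − 1(210.5) − 1(128.7) = 219.6
  H: 0 + 2(210.5) = 420.9
  D: 0 + 1(128.7) = 128.7
  E: 0 + 2(128.7) = 257.5
Total out = 219.6 + 420.9 + 128.7 + 257.5 = 1027 mol.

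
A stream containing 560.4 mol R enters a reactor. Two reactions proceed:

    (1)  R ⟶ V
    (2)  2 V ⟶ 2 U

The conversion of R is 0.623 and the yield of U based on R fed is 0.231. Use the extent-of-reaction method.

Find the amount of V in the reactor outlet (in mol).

Conversion of R: R consumed = 1ξ₁ = 0.623 × 560.4 → ξ₁ = 349.1 mol.
Yield of U: 2ξ₂ / 560.4 = 0.231 → ξ₂ = 64.73 mol.
Outlet amounts (n = n₀ + Σ ν·ξ):
  R: 560.4 − 1(349.1) = 211.3
  V: 0 + 1(349.1) − 2(64.73) = 219.7
  U: 0 + 2(64.73) = 129.5

220 mol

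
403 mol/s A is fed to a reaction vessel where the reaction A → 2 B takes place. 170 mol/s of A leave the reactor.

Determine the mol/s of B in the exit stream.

466 mol/s

For A: n = n₀ − 1ξ → 170 = 403 − 1ξ, giving ξ = 233 mol/s.
Outlet amounts (n = n₀ + ν ξ):
  A: 403 − 1(233) = 170
  B: 0 + 2(233) = 466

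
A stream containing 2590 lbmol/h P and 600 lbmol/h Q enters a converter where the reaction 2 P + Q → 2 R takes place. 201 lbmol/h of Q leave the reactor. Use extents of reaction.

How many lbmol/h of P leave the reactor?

For Q: n = n₀ − 1ξ → 201 = 600 − 1ξ, giving ξ = 399 lbmol/h.
Outlet amounts (n = n₀ + ν ξ):
  P: 2590 − 2(399) = 1792
  Q: 600 − 1(399) = 201
  R: 0 + 2(399) = 798

1790 lbmol/h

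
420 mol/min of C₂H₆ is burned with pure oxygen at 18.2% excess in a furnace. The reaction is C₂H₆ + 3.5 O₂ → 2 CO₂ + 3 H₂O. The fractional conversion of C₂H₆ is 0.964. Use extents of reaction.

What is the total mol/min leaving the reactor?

2360 mol/min

Stoichiometric O₂ = 3.5 × 420 = 1470 mol/min; O₂ fed = 1470 × 1.182 = 1738 mol/min.
Fuel reacted = 0.964 × 420 → ξ = 404.9 mol/min.
Outlet (n = n₀ + ν ξ):
  C₂H₆: 420 − 1(404.9) = 15.12
  O₂: 1738 − 3.5(404.9) = 320.5
  CO₂: 0 + 2(404.9) = 809.8
  H₂O: 0 + 3(404.9) = 1215
Total out = 15.12 + 320.5 + 809.8 + 1215 = 2360 mol/min.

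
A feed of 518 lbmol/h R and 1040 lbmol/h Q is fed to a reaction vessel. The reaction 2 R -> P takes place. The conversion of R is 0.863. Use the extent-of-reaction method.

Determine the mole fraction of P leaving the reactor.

R reacted = 0.863 × 518 = 447 lbmol/h; ν_R = −2, so ξ = 447/2 = 223.5 lbmol/h.
Outlet amounts (n = n₀ + ν ξ):
  R: 518 − 2(223.5) = 70.97
  P: 0 + 1(223.5) = 223.5
  Q: 1040 (inert)
Total out = 1334 lbmol/h; y_P = 223.5 / 1334 = 0.1675.

0.167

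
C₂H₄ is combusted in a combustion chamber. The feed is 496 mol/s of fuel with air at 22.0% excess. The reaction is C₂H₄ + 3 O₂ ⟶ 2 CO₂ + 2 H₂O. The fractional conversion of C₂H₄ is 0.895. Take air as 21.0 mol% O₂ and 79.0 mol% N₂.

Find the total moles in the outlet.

9140 mol/s

Stoichiometric O₂ = 3 × 496 = 1488 mol/s; O₂ fed = 1488 × 1.220 = 1815 mol/s.
N₂ fed = 1815 × 79/21 = 6829 mol/s.
Fuel reacted = 0.895 × 496 → ξ = 443.9 mol/s.
Outlet (n = n₀ + ν ξ):
  C₂H₄: 496 − 1(443.9) = 52.08
  O₂: 1815 − 3(443.9) = 483.6
  N₂: 6829 (inert)
  CO₂: 0 + 2(443.9) = 887.8
  H₂O: 0 + 2(443.9) = 887.8
Total out = 52.08 + 483.6 + 6829 + 887.8 + 887.8 = 9141 mol/s.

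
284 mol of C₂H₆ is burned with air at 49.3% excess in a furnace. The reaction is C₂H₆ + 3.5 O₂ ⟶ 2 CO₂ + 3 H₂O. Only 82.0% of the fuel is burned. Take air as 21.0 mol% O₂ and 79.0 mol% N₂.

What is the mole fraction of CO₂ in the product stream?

0.0624

Stoichiometric O₂ = 3.5 × 284 = 994 mol; O₂ fed = 994 × 1.493 = 1484 mol.
N₂ fed = 1484 × 79/21 = 5583 mol.
Fuel reacted = 0.82 × 284 → ξ = 232.9 mol.
Outlet (n = n₀ + ν ξ):
  C₂H₆: 284 − 1(232.9) = 51.12
  O₂: 1484 − 3.5(232.9) = 669
  N₂: 5583 (inert)
  CO₂: 0 + 2(232.9) = 465.8
  H₂O: 0 + 3(232.9) = 698.6
Total out = 7467 mol; y_CO₂ = 465.8 / 7467 = 0.06237.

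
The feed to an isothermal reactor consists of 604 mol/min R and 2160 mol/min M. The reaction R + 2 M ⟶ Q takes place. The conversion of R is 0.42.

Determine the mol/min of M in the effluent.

R reacted = 0.42 × 604 = 253.7 mol/min; ν_R = −1, so ξ = 253.7/1 = 253.7 mol/min.
Outlet amounts (n = n₀ + ν ξ):
  R: 604 − 1(253.7) = 350.3
  M: 2160 − 2(253.7) = 1653
  Q: 0 + 1(253.7) = 253.7

1650 mol/min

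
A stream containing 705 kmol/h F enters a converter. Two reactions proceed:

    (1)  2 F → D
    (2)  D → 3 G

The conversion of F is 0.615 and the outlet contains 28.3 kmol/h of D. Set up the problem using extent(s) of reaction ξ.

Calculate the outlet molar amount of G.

565 kmol/h

Conversion of F: F consumed = 2ξ₁ = 0.615 × 705 → ξ₁ = 216.8 kmol/h.
D balance: n_D = 0 + 1ξ₁ − 1ξ₂ = 28.3 → ξ₂ = (1·216.8 − 28.3)/1 = 188.5 kmol/h.
Outlet amounts (n = n₀ + Σ ν·ξ):
  F: 705 − 2(216.8) = 271.4
  D: 0 + 1(216.8) − 1(188.5) = 28.3
  G: 0 + 3(188.5) = 565.5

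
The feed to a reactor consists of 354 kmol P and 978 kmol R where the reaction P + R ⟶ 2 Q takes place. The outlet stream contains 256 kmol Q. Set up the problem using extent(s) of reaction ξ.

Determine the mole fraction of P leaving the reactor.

0.17

For Q: n = n₀ + 2ξ → 256 = 0 + 2ξ, giving ξ = 128 kmol.
Outlet amounts (n = n₀ + ν ξ):
  P: 354 − 1(128) = 226
  R: 978 − 1(128) = 850
  Q: 0 + 2(128) = 256
Total out = 1332 kmol; y_P = 226 / 1332 = 0.1697.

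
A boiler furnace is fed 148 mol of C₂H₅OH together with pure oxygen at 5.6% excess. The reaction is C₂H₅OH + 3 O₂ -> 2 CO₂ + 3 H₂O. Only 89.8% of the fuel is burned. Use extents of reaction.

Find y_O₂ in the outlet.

Stoichiometric O₂ = 3 × 148 = 444 mol; O₂ fed = 444 × 1.056 = 468.9 mol.
Fuel reacted = 0.898 × 148 → ξ = 132.9 mol.
Outlet (n = n₀ + ν ξ):
  C₂H₅OH: 148 − 1(132.9) = 15.1
  O₂: 468.9 − 3(132.9) = 70.15
  CO₂: 0 + 2(132.9) = 265.8
  H₂O: 0 + 3(132.9) = 398.7
Total out = 749.8 mol; y_O₂ = 70.15 / 749.8 = 0.09356.

0.0936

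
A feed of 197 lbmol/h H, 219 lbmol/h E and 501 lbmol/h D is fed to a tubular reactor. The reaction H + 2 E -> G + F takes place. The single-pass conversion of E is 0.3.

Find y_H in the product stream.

0.186

E reacted = 0.3 × 219 = 65.7 lbmol/h; ν_E = −2, so ξ = 65.7/2 = 32.85 lbmol/h.
Outlet amounts (n = n₀ + ν ξ):
  H: 197 − 1(32.85) = 164.2
  E: 219 − 2(32.85) = 153.3
  G: 0 + 1(32.85) = 32.85
  F: 0 + 1(32.85) = 32.85
  D: 501 (inert)
Total out = 884.1 lbmol/h; y_H = 164.2 / 884.1 = 0.1857.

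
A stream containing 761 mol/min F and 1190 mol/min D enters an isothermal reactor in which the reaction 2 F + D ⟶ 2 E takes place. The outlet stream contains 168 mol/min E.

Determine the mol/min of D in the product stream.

1110 mol/min

For E: n = n₀ + 2ξ → 168 = 0 + 2ξ, giving ξ = 84 mol/min.
Outlet amounts (n = n₀ + ν ξ):
  F: 761 − 2(84) = 593
  D: 1190 − 1(84) = 1106
  E: 0 + 2(84) = 168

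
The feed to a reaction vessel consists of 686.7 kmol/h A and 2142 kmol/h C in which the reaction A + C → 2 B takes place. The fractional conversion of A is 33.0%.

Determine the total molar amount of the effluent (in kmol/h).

A reacted = 0.33 × 686.7 = 226.6 kmol/h; ν_A = −1, so ξ = 226.6/1 = 226.6 kmol/h.
Outlet amounts (n = n₀ + ν ξ):
  A: 686.7 − 1(226.6) = 460.1
  C: 2142 − 1(226.6) = 1915
  B: 0 + 2(226.6) = 453.2
Total out = 460.1 + 1915 + 453.2 = 2829 kmol/h.

2830 kmol/h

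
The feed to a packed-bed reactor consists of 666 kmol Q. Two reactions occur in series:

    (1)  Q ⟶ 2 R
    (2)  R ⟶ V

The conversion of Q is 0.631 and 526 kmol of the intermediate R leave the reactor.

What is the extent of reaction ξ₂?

ξ₂ = 314 kmol

Conversion of Q: Q consumed = 1ξ₁ = 0.631 × 666 → ξ₁ = 420.2 kmol.
R balance: n_R = 0 + 2ξ₁ − 1ξ₂ = 526 → ξ₂ = (2·420.2 − 526)/1 = 314.5 kmol.
Outlet amounts (n = n₀ + Σ ν·ξ):
  Q: 666 − 1(420.2) = 245.8
  R: 0 + 2(420.2) − 1(314.5) = 526
  V: 0 + 1(314.5) = 314.5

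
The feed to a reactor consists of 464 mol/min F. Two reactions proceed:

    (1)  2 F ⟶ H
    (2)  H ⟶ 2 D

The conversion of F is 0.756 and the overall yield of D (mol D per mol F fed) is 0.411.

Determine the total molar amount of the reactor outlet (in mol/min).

384 mol/min

Conversion of F: F consumed = 2ξ₁ = 0.756 × 464 → ξ₁ = 175.4 mol/min.
Yield of D: 2ξ₂ / 464 = 0.411 → ξ₂ = 95.35 mol/min.
Outlet amounts (n = n₀ + Σ ν·ξ):
  F: 464 − 2(175.4) = 113.2
  H: 0 + 1(175.4) − 1(95.35) = 80.04
  D: 0 + 2(95.35) = 190.7
Total out = 113.2 + 80.04 + 190.7 = 384 mol/min.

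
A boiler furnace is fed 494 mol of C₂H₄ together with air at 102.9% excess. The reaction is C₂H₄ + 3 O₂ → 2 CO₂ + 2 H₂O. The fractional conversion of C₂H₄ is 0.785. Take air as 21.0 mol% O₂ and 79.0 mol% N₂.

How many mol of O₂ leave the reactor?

Stoichiometric O₂ = 3 × 494 = 1482 mol; O₂ fed = 1482 × 2.029 = 3007 mol.
N₂ fed = 3007 × 79/21 = 11310 mol.
Fuel reacted = 0.785 × 494 → ξ = 387.8 mol.
Outlet (n = n₀ + ν ξ):
  C₂H₄: 494 − 1(387.8) = 106.2
  O₂: 3007 − 3(387.8) = 1844
  N₂: 11310 (inert)
  CO₂: 0 + 2(387.8) = 775.6
  H₂O: 0 + 2(387.8) = 775.6

1840 mol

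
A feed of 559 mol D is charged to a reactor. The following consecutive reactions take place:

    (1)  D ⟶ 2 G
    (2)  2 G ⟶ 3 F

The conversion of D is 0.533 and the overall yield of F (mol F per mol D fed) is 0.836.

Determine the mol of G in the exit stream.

284 mol

Conversion of D: D consumed = 1ξ₁ = 0.533 × 559 → ξ₁ = 297.9 mol.
Yield of F: 3ξ₂ / 559 = 0.836 → ξ₂ = 155.8 mol.
Outlet amounts (n = n₀ + Σ ν·ξ):
  D: 559 − 1(297.9) = 261.1
  G: 0 + 2(297.9) − 2(155.8) = 284.3
  F: 0 + 3(155.8) = 467.3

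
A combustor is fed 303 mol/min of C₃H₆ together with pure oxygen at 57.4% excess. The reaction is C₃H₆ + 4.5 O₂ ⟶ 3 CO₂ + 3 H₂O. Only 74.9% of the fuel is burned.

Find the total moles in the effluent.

Stoichiometric O₂ = 4.5 × 303 = 1364 mol/min; O₂ fed = 1364 × 1.574 = 2146 mol/min.
Fuel reacted = 0.749 × 303 → ξ = 226.9 mol/min.
Outlet (n = n₀ + ν ξ):
  C₃H₆: 303 − 1(226.9) = 76.05
  O₂: 2146 − 4.5(226.9) = 1125
  CO₂: 0 + 3(226.9) = 680.8
  H₂O: 0 + 3(226.9) = 680.8
Total out = 76.05 + 1125 + 680.8 + 680.8 = 2563 mol/min.

2560 mol/min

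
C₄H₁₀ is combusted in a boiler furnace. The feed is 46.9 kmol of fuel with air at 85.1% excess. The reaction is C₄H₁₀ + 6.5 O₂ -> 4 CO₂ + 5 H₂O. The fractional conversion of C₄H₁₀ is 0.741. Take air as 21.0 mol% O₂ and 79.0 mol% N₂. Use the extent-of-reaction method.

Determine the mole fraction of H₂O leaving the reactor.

0.0624

Stoichiometric O₂ = 6.5 × 46.9 = 304.8 kmol; O₂ fed = 304.8 × 1.851 = 564.3 kmol.
N₂ fed = 564.3 × 79/21 = 2123 kmol.
Fuel reacted = 0.741 × 46.9 → ξ = 34.75 kmol.
Outlet (n = n₀ + ν ξ):
  C₄H₁₀: 46.9 − 1(34.75) = 12.15
  O₂: 564.3 − 6.5(34.75) = 338.4
  N₂: 2123 (inert)
  CO₂: 0 + 4(34.75) = 139
  H₂O: 0 + 5(34.75) = 173.8
Total out = 2786 kmol; y_H₂O = 173.8 / 2786 = 0.06237.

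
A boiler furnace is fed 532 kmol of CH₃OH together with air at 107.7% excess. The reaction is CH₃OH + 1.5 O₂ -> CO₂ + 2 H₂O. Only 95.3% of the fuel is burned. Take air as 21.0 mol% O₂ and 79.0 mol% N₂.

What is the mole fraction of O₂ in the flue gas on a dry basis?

0.117

Stoichiometric O₂ = 1.5 × 532 = 798 kmol; O₂ fed = 798 × 2.077 = 1657 kmol.
N₂ fed = 1657 × 79/21 = 6235 kmol.
Fuel reacted = 0.953 × 532 → ξ = 507 kmol.
Outlet (n = n₀ + ν ξ):
  CH₃OH: 532 − 1(507) = 25
  O₂: 1657 − 1.5(507) = 897
  N₂: 6235 (inert)
  CO₂: 0 + 1(507) = 507
  H₂O: 0 + 2(507) = 1014
Dry total = 7664 kmol; y_O₂ (dry) = 897 / 7664 = 0.117.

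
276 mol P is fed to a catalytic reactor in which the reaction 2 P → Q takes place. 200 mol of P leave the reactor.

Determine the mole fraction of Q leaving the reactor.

For P: n = n₀ − 2ξ → 200 = 276 − 2ξ, giving ξ = 38 mol.
Outlet amounts (n = n₀ + ν ξ):
  P: 276 − 2(38) = 200
  Q: 0 + 1(38) = 38
Total out = 238 mol; y_Q = 38 / 238 = 0.1597.

0.16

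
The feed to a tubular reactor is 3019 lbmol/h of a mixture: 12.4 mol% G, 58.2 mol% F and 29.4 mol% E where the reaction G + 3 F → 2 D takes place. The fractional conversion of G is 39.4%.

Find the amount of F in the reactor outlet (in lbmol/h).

1310 lbmol/h

G reacted = 0.394 × 374.4 = 147.5 lbmol/h; ν_G = −1, so ξ = 147.5/1 = 147.5 lbmol/h.
Outlet amounts (n = n₀ + ν ξ):
  G: 374.4 − 1(147.5) = 226.9
  F: 1757 − 3(147.5) = 1315
  D: 0 + 2(147.5) = 295
  E: 887.6 (inert)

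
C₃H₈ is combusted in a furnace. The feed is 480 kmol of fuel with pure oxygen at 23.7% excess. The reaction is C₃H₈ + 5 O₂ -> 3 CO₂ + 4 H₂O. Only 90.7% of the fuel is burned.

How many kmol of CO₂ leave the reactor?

Stoichiometric O₂ = 5 × 480 = 2400 kmol; O₂ fed = 2400 × 1.237 = 2969 kmol.
Fuel reacted = 0.907 × 480 → ξ = 435.4 kmol.
Outlet (n = n₀ + ν ξ):
  C₃H₈: 480 − 1(435.4) = 44.64
  O₂: 2969 − 5(435.4) = 792
  CO₂: 0 + 3(435.4) = 1306
  H₂O: 0 + 4(435.4) = 1741

1310 kmol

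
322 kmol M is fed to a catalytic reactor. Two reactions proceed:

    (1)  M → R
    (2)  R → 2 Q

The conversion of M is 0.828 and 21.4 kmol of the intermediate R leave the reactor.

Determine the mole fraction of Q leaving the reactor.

Conversion of M: M consumed = 1ξ₁ = 0.828 × 322 → ξ₁ = 266.6 kmol.
R balance: n_R = 0 + 1ξ₁ − 1ξ₂ = 21.4 → ξ₂ = (1·266.6 − 21.4)/1 = 245.2 kmol.
Outlet amounts (n = n₀ + Σ ν·ξ):
  M: 322 − 1(266.6) = 55.38
  R: 0 + 1(266.6) − 1(245.2) = 21.4
  Q: 0 + 2(245.2) = 490.4
Total out = 567.2 kmol; y_Q = 490.4 / 567.2 = 0.8646.

0.865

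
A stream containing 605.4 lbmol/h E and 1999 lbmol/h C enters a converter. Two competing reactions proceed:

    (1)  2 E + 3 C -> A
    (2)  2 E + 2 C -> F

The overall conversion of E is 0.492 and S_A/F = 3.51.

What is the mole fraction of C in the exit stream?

Conversion of E: E consumed = 0.492 × 605.4 = 297.9 lbmol/h = 2ξ₁ + 2ξ₂.
Selectivity: 1ξ₁ / (1ξ₂) = 3.51 → ξ₁ = 3.51 ξ₂.
Substitute: (2·3.51 + 2) ξ₂ = 297.9 → ξ₂ = 33.02 lbmol/h, ξ₁ = 115.9 lbmol/h.
Outlet amounts (n = n₀ + Σ ν·ξ):
  E: 605.4 − 2(115.9) − 2(33.02) = 307.5
  C: 1999 − 3(115.9) − 2(33.02) = 1585
  A: 0 + 1(115.9) = 115.9
  F: 0 + 1(33.02) = 33.02
Total out = 2042 lbmol/h; y_C = 1585 / 2042 = 0.7764.

0.776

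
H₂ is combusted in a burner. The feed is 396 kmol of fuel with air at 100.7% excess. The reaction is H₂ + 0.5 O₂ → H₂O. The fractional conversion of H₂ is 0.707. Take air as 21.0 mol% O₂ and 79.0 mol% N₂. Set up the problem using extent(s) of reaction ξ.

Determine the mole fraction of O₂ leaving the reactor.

0.12

Stoichiometric O₂ = 0.5 × 396 = 198 kmol; O₂ fed = 198 × 2.007 = 397.4 kmol.
N₂ fed = 397.4 × 79/21 = 1495 kmol.
Fuel reacted = 0.707 × 396 → ξ = 280 kmol.
Outlet (n = n₀ + ν ξ):
  H₂: 396 − 1(280) = 116
  O₂: 397.4 − 0.5(280) = 257.4
  N₂: 1495 (inert)
  H₂O: 0 + 1(280) = 280
Total out = 2148 kmol; y_O₂ = 257.4 / 2148 = 0.1198.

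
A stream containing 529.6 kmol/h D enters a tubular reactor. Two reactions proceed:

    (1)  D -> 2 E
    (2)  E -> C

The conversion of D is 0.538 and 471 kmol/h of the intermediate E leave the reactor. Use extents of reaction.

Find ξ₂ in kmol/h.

Conversion of D: D consumed = 1ξ₁ = 0.538 × 529.6 → ξ₁ = 284.9 kmol/h.
E balance: n_E = 0 + 2ξ₁ − 1ξ₂ = 471 → ξ₂ = (2·284.9 − 471)/1 = 98.85 kmol/h.
Outlet amounts (n = n₀ + Σ ν·ξ):
  D: 529.6 − 1(284.9) = 244.7
  E: 0 + 2(284.9) − 1(98.85) = 471
  C: 0 + 1(98.85) = 98.85

ξ₂ = 98.8 kmol/h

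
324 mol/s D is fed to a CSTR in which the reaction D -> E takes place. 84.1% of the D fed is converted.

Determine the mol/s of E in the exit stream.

272 mol/s

D reacted = 0.841 × 324 = 272.5 mol/s; ν_D = −1, so ξ = 272.5/1 = 272.5 mol/s.
Outlet amounts (n = n₀ + ν ξ):
  D: 324 − 1(272.5) = 51.52
  E: 0 + 1(272.5) = 272.5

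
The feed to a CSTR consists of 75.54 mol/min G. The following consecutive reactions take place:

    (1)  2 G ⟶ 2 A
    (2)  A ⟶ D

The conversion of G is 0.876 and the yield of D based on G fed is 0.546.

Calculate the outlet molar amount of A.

Conversion of G: G consumed = 2ξ₁ = 0.876 × 75.54 → ξ₁ = 33.09 mol/min.
Yield of D: 1ξ₂ / 75.54 = 0.546 → ξ₂ = 41.24 mol/min.
Outlet amounts (n = n₀ + Σ ν·ξ):
  G: 75.54 − 2(33.09) = 9.367
  A: 0 + 2(33.09) − 1(41.24) = 24.93
  D: 0 + 1(41.24) = 41.24

24.9 mol/min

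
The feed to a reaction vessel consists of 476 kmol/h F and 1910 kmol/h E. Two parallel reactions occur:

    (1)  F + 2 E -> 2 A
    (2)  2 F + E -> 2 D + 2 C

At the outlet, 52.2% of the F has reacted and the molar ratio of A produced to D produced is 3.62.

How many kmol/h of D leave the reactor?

Conversion of F: F consumed = 0.522 × 476 = 248.5 kmol/h = 1ξ₁ + 2ξ₂.
Selectivity: 2ξ₁ / (2ξ₂) = 3.62 → ξ₁ = 3.62 ξ₂.
Substitute: (1·3.62 + 2) ξ₂ = 248.5 → ξ₂ = 44.21 kmol/h, ξ₁ = 160 kmol/h.
Outlet amounts (n = n₀ + Σ ν·ξ):
  F: 476 − 1(160) − 2(44.21) = 227.5
  E: 1910 − 2(160) − 1(44.21) = 1546
  A: 0 + 2(160) = 320.1
  D: 0 + 2(44.21) = 88.42
  C: 0 + 2(44.21) = 88.42

88.4 kmol/h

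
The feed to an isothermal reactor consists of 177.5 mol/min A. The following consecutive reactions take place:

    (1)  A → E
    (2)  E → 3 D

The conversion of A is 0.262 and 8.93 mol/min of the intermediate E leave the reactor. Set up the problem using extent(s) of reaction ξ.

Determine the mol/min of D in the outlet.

Conversion of A: A consumed = 1ξ₁ = 0.262 × 177.5 → ξ₁ = 46.51 mol/min.
E balance: n_E = 0 + 1ξ₁ − 1ξ₂ = 8.93 → ξ₂ = (1·46.51 − 8.93)/1 = 37.58 mol/min.
Outlet amounts (n = n₀ + Σ ν·ξ):
  A: 177.5 − 1(46.51) = 131
  E: 0 + 1(46.51) − 1(37.58) = 8.93
  D: 0 + 3(37.58) = 112.7

113 mol/min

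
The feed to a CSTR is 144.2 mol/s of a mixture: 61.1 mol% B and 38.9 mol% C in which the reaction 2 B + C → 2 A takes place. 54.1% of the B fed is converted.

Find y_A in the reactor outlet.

B reacted = 0.541 × 88.11 = 47.67 mol/s; ν_B = −2, so ξ = 47.67/2 = 23.83 mol/s.
Outlet amounts (n = n₀ + ν ξ):
  B: 88.11 − 2(23.83) = 40.44
  C: 56.09 − 1(23.83) = 32.26
  A: 0 + 2(23.83) = 47.67
Total out = 120.4 mol/s; y_A = 47.67 / 120.4 = 0.396.

0.396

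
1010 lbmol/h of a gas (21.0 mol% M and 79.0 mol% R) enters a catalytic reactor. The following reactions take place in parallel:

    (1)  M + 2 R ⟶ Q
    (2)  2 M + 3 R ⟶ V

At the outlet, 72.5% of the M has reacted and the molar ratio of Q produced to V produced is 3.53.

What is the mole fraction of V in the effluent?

Conversion of M: M consumed = 0.725 × 212.1 = 153.8 lbmol/h = 1ξ₁ + 2ξ₂.
Selectivity: 1ξ₁ / (1ξ₂) = 3.53 → ξ₁ = 3.53 ξ₂.
Substitute: (1·3.53 + 2) ξ₂ = 153.8 → ξ₂ = 27.81 lbmol/h, ξ₁ = 98.16 lbmol/h.
Outlet amounts (n = n₀ + Σ ν·ξ):
  M: 212.1 − 1(98.16) − 2(27.81) = 58.33
  R: 797.9 − 2(98.16) − 3(27.81) = 518.2
  Q: 0 + 1(98.16) = 98.16
  V: 0 + 1(27.81) = 27.81
Total out = 702.5 lbmol/h; y_V = 27.81 / 702.5 = 0.03959.

0.0396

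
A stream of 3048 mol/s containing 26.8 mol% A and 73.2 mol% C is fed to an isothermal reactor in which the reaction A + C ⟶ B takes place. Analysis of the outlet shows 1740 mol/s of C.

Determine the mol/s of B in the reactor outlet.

491 mol/s

For C: n = n₀ − 1ξ → 1740 = 2231 − 1ξ, giving ξ = 491.1 mol/s.
Outlet amounts (n = n₀ + ν ξ):
  A: 816.9 − 1(491.1) = 325.7
  C: 2231 − 1(491.1) = 1740
  B: 0 + 1(491.1) = 491.1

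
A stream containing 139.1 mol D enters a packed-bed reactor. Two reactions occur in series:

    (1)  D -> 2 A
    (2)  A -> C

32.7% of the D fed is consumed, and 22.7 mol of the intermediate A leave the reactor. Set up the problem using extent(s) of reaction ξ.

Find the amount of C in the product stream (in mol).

Conversion of D: D consumed = 1ξ₁ = 0.327 × 139.1 → ξ₁ = 45.49 mol.
A balance: n_A = 0 + 2ξ₁ − 1ξ₂ = 22.7 → ξ₂ = (2·45.49 − 22.7)/1 = 68.27 mol.
Outlet amounts (n = n₀ + Σ ν·ξ):
  D: 139.1 − 1(45.49) = 93.61
  A: 0 + 2(45.49) − 1(68.27) = 22.7
  C: 0 + 1(68.27) = 68.27

68.3 mol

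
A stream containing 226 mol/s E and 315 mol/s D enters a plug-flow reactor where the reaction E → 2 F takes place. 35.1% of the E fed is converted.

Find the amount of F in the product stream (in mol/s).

E reacted = 0.351 × 226 = 79.33 mol/s; ν_E = −1, so ξ = 79.33/1 = 79.33 mol/s.
Outlet amounts (n = n₀ + ν ξ):
  E: 226 − 1(79.33) = 146.7
  F: 0 + 2(79.33) = 158.7
  D: 315 (inert)

159 mol/s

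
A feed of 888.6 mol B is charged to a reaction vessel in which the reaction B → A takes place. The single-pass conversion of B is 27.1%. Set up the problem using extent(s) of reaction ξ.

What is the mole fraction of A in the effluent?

B reacted = 0.271 × 888.6 = 240.8 mol; ν_B = −1, so ξ = 240.8/1 = 240.8 mol.
Outlet amounts (n = n₀ + ν ξ):
  B: 888.6 − 1(240.8) = 647.8
  A: 0 + 1(240.8) = 240.8
Total out = 888.6 mol; y_A = 240.8 / 888.6 = 0.271.

0.271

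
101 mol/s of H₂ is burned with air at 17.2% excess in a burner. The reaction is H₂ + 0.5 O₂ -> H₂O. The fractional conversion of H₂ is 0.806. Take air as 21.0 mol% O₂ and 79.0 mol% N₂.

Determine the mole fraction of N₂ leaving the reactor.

Stoichiometric O₂ = 0.5 × 101 = 50.5 mol/s; O₂ fed = 50.5 × 1.172 = 59.19 mol/s.
N₂ fed = 59.19 × 79/21 = 222.7 mol/s.
Fuel reacted = 0.806 × 101 → ξ = 81.41 mol/s.
Outlet (n = n₀ + ν ξ):
  H₂: 101 − 1(81.41) = 19.59
  O₂: 59.19 − 0.5(81.41) = 18.48
  N₂: 222.7 (inert)
  H₂O: 0 + 1(81.41) = 81.41
Total out = 342.1 mol/s; y_N₂ = 222.7 / 342.1 = 0.6508.

0.651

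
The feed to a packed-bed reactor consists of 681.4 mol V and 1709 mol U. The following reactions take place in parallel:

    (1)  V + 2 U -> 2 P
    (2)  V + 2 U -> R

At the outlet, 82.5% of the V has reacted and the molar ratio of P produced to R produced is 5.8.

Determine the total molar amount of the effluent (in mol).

Conversion of V: V consumed = 0.825 × 681.4 = 562.2 mol = 1ξ₁ + 1ξ₂.
Selectivity: 2ξ₁ / (1ξ₂) = 5.8 → ξ₁ = 2.9 ξ₂.
Substitute: (1·2.9 + 1) ξ₂ = 562.2 → ξ₂ = 144.1 mol, ξ₁ = 418 mol.
Outlet amounts (n = n₀ + Σ ν·ξ):
  V: 681.4 − 1(418) − 1(144.1) = 119.2
  U: 1709 − 2(418) − 2(144.1) = 584.7
  P: 0 + 2(418) = 836
  R: 0 + 1(144.1) = 144.1
Total out = 119.2 + 584.7 + 836 + 144.1 = 1684 mol.

1680 mol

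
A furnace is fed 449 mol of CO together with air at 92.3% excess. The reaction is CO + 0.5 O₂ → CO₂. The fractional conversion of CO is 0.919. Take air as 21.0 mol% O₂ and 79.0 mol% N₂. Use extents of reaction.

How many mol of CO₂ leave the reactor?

Stoichiometric O₂ = 0.5 × 449 = 224.5 mol; O₂ fed = 224.5 × 1.923 = 431.7 mol.
N₂ fed = 431.7 × 79/21 = 1624 mol.
Fuel reacted = 0.919 × 449 → ξ = 412.6 mol.
Outlet (n = n₀ + ν ξ):
  CO: 449 − 1(412.6) = 36.37
  O₂: 431.7 − 0.5(412.6) = 225.4
  N₂: 1624 (inert)
  CO₂: 0 + 1(412.6) = 412.6

413 mol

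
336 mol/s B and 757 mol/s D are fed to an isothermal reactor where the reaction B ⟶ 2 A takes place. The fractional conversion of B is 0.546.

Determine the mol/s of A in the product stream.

B reacted = 0.546 × 336 = 183.5 mol/s; ν_B = −1, so ξ = 183.5/1 = 183.5 mol/s.
Outlet amounts (n = n₀ + ν ξ):
  B: 336 − 1(183.5) = 152.5
  A: 0 + 2(183.5) = 366.9
  D: 757 (inert)

367 mol/s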